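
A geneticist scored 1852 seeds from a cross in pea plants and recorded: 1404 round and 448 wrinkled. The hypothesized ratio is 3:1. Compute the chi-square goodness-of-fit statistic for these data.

0.648

Expected counts for N = 1852 under a 3:1 ratio (total parts = 4):
  round: 1852 × 3/4 = 1389
  wrinkled: 1852 × 1/4 = 463
χ² = Σ (O − E)² / E
  round: (1404 − 1389)² / 1389 = 0.1620
  wrinkled: (448 − 463)² / 463 = 0.4860
χ² = 0.1620 + 0.4860 = 0.648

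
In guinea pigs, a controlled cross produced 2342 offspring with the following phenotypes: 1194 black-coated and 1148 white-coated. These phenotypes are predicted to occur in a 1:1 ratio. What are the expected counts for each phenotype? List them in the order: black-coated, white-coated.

1171, 1171

Total ratio parts = 2. Expected numbers out of 2342:
  black-coated: 2342 × 1/2 = 1171
  white-coated: 2342 × 1/2 = 1171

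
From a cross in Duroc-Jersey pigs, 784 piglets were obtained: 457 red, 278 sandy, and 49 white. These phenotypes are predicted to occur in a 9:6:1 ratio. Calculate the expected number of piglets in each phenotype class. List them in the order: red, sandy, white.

441, 294, 49

Under the 9:6:1 hypothesis (Σ ratio = 16, N = 784):
  red: 784 × 9/16 = 441
  sandy: 784 × 6/16 = 294
  white: 784 × 1/16 = 49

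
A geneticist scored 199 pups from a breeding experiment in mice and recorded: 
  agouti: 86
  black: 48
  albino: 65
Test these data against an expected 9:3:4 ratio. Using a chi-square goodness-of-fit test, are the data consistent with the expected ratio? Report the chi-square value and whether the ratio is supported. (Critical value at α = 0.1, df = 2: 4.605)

13.746; not consistent

Total ratio parts = 16. Expected numbers out of 199:
  agouti: 199 × 9/16 = 111.9375
  black: 199 × 3/16 = 37.3125
  albino: 199 × 4/16 = 49.75
χ² = Σ (O − E)² / E
  agouti: (86 − 111.9375)² / 111.9375 = 6.0101
  black: (48 − 37.3125)² / 37.3125 = 3.0612
  albino: (65 − 49.75)² / 49.75 = 4.6746
χ² = 6.0101 + 3.0612 + 4.6746 = 13.7459 ≈ 13.746
Degrees of freedom = 3 − 1 = 2; critical value at α = 0.1 is 4.605.
Since 13.746 > 4.605, we reject the null hypothesis — the data do not fit the 9:3:4 ratio.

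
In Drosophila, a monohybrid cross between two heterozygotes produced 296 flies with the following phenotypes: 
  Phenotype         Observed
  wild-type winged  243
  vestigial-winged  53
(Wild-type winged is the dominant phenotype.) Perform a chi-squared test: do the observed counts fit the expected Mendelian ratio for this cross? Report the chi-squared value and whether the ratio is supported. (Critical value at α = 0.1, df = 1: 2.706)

7.946; not consistent

For a monohybrid cross between heterozygotes with complete dominance, the expected phenotypic ratio is 3:1.
The 3:1 ratio has 4 parts, so with N = 296 the expected counts are:
  wild-type winged: 296 × 3/4 = 222
  vestigial-winged: 296 × 1/4 = 74
χ² = Σ (O − E)² / E
  wild-type winged: (243 − 222)² / 222 = 1.9865
  vestigial-winged: (53 − 74)² / 74 = 5.9595
χ² = 1.9865 + 5.9595 = 7.946
Degrees of freedom = 2 − 1 = 1; critical value at α = 0.1 is 2.706.
Since 7.946 > 2.706, we reject the null hypothesis — the data do not fit the 3:1 ratio.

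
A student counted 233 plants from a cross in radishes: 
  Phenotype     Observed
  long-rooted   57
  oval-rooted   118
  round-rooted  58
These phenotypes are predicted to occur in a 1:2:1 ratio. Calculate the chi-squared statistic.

Total ratio parts = 4. Expected numbers out of 233:
  long-rooted: 233 × 1/4 = 58.25
  oval-rooted: 233 × 2/4 = 116.5
  round-rooted: 233 × 1/4 = 58.25
χ² = Σ (O − E)² / E
  long-rooted: (57 − 58.25)² / 58.25 = 0.0268
  oval-rooted: (118 − 116.5)² / 116.5 = 0.0193
  round-rooted: (58 − 58.25)² / 58.25 = 0.0011
χ² = 0.0268 + 0.0193 + 0.0011 = 0.0472 ≈ 0.047

0.047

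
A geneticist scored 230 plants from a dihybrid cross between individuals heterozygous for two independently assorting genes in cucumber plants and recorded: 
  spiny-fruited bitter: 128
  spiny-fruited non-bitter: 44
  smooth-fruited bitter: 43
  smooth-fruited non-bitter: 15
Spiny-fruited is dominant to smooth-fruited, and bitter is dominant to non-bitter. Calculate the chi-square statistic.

A dihybrid F₂ with independent assortment and complete dominance at both loci gives a 9:3:3:1 phenotypic ratio.
The 9:3:3:1 ratio has 16 parts, so with N = 230 the expected counts are:
  spiny-fruited bitter: 230 × 9/16 = 129.375
  spiny-fruited non-bitter: 230 × 3/16 = 43.125
  smooth-fruited bitter: 230 × 3/16 = 43.125
  smooth-fruited non-bitter: 230 × 1/16 = 14.375
χ² = Σ (O − E)² / E
  spiny-fruited bitter: (128 − 129.375)² / 129.375 = 0.0146
  spiny-fruited non-bitter: (44 − 43.125)² / 43.125 = 0.0178
  smooth-fruited bitter: (43 − 43.125)² / 43.125 = 0.0004
  smooth-fruited non-bitter: (15 − 14.375)² / 14.375 = 0.0272
χ² = 0.0146 + 0.0178 + 0.0004 + 0.0272 = 0.060

0.060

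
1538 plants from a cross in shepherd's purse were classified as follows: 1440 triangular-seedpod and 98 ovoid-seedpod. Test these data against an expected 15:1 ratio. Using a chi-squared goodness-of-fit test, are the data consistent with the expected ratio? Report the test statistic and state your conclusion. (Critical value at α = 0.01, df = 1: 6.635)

0.039; consistent

Expected counts for N = 1538 under a 15:1 ratio (total parts = 16):
  triangular-seedpod: 1538 × 15/16 = 1441.875
  ovoid-seedpod: 1538 × 1/16 = 96.125
χ² = Σ (O − E)² / E
  triangular-seedpod: (1440 − 1441.875)² / 1441.875 = 0.0024
  ovoid-seedpod: (98 − 96.125)² / 96.125 = 0.0366
χ² = 0.0024 + 0.0366 = 0.039
Degrees of freedom = 2 − 1 = 1; critical value at α = 0.01 is 6.635.
Since 0.039 < 6.635, we fail to reject the null hypothesis — the data are consistent with the 15:1 ratio.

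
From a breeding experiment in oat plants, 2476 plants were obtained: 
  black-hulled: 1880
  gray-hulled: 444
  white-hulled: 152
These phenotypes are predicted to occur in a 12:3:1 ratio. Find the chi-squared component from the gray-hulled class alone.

Under the 12:3:1 hypothesis (Σ ratio = 16, N = 2476):
  black-hulled: 2476 × 12/16 = 1857
  gray-hulled: 2476 × 3/16 = 464.25
  white-hulled: 2476 × 1/16 = 154.75
Contribution of gray-hulled: (444 − 464.25)² / 464.25 = 0.8833

0.883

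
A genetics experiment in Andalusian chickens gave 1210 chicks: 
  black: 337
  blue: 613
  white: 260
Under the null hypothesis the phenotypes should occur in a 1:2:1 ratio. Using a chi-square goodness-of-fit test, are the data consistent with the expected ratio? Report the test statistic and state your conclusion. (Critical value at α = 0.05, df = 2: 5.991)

10.012; not consistent

Under the 1:2:1 hypothesis (Σ ratio = 4, N = 1210):
  black: 1210 × 1/4 = 302.5
  blue: 1210 × 2/4 = 605
  white: 1210 × 1/4 = 302.5
χ² = Σ (O − E)² / E
  black: (337 − 302.5)² / 302.5 = 3.9347
  blue: (613 − 605)² / 605 = 0.1058
  white: (260 − 302.5)² / 302.5 = 5.9711
χ² = 3.9347 + 0.1058 + 5.9711 = 10.0116 ≈ 10.012
Degrees of freedom = 3 − 1 = 2; critical value at α = 0.05 is 5.991.
Since 10.012 > 5.991, we reject the null hypothesis — the data do not fit the 1:2:1 ratio.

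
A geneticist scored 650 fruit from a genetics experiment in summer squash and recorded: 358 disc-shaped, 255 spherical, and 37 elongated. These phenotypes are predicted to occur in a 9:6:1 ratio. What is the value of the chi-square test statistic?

1.002

Total ratio parts = 16. Expected numbers out of 650:
  disc-shaped: 650 × 9/16 = 365.625
  spherical: 650 × 6/16 = 243.75
  elongated: 650 × 1/16 = 40.625
χ² = Σ (O − E)² / E
  disc-shaped: (358 − 365.625)² / 365.625 = 0.1590
  spherical: (255 − 243.75)² / 243.75 = 0.5192
  elongated: (37 − 40.625)² / 40.625 = 0.3235
χ² = 0.1590 + 0.5192 + 0.3235 = 1.0017 ≈ 1.002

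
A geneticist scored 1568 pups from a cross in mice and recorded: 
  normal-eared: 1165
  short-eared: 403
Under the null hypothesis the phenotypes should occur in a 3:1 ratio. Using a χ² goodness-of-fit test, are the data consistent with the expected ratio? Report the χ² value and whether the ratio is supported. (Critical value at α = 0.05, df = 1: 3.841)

0.412; consistent

Expected counts for N = 1568 under a 3:1 ratio (total parts = 4):
  normal-eared: 1568 × 3/4 = 1176
  short-eared: 1568 × 1/4 = 392
χ² = Σ (O − E)² / E
  normal-eared: (1165 − 1176)² / 1176 = 0.1029
  short-eared: (403 − 392)² / 392 = 0.3087
χ² = 0.1029 + 0.3087 = 0.4116 ≈ 0.412
Degrees of freedom = 2 − 1 = 1; critical value at α = 0.05 is 3.841.
Since 0.412 < 3.841, we fail to reject the null hypothesis — the data are consistent with the 3:1 ratio.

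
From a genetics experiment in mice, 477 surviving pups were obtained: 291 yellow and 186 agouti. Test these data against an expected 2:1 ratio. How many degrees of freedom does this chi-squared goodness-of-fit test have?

1

A goodness-of-fit test with 2 phenotype classes has df = 2 − 1 = 1.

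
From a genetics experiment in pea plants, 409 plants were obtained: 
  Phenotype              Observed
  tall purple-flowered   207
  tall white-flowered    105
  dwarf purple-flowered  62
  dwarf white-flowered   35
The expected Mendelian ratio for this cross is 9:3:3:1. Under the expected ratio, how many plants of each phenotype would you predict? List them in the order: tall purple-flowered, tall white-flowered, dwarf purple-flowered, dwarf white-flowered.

Total ratio parts = 16. Expected numbers out of 409:
  tall purple-flowered: 409 × 9/16 = 230.0625
  tall white-flowered: 409 × 3/16 = 76.6875
  dwarf purple-flowered: 409 × 3/16 = 76.6875
  dwarf white-flowered: 409 × 1/16 = 25.5625

230.0625, 76.6875, 76.6875, 25.5625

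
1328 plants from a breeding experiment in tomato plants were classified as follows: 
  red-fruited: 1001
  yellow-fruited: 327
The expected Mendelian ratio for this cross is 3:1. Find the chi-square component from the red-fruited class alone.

The 3:1 ratio has 4 parts, so with N = 1328 the expected counts are:
  red-fruited: 1328 × 3/4 = 996
  yellow-fruited: 1328 × 1/4 = 332
Contribution of red-fruited: (1001 − 996)² / 996 = 0.0251

0.025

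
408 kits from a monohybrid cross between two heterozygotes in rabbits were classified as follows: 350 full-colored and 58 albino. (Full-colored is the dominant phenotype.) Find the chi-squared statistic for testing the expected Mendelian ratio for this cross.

For a monohybrid cross between heterozygotes with complete dominance, the expected phenotypic ratio is 3:1.
Expected counts for N = 408 under a 3:1 ratio (total parts = 4):
  full-colored: 408 × 3/4 = 306
  albino: 408 × 1/4 = 102
χ² = Σ (O − E)² / E
  full-colored: (350 − 306)² / 306 = 6.3268
  albino: (58 − 102)² / 102 = 18.9804
χ² = 6.3268 + 18.9804 = 25.3072 ≈ 25.307

25.307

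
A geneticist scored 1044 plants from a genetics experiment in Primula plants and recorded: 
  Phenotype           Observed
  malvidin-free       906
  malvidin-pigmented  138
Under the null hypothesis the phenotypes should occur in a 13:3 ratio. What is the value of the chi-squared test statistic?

20.969

The 13:3 ratio has 16 parts, so with N = 1044 the expected counts are:
  malvidin-free: 1044 × 13/16 = 848.25
  malvidin-pigmented: 1044 × 3/16 = 195.75
χ² = Σ (O − E)² / E
  malvidin-free: (906 − 848.25)² / 848.25 = 3.9317
  malvidin-pigmented: (138 − 195.75)² / 195.75 = 17.0374
χ² = 3.9317 + 17.0374 = 20.9691 ≈ 20.969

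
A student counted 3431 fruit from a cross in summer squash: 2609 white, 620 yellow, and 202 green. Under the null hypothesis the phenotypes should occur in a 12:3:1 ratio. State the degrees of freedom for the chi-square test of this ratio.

A goodness-of-fit test with 3 phenotype classes has df = 3 − 1 = 2.

2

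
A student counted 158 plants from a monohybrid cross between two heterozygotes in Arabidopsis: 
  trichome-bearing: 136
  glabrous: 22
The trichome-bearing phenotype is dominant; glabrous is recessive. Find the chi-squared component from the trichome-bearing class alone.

For a monohybrid cross between heterozygotes with complete dominance, the expected phenotypic ratio is 3:1.
Under the 3:1 hypothesis (Σ ratio = 4, N = 158):
  trichome-bearing: 158 × 3/4 = 118.5
  glabrous: 158 × 1/4 = 39.5
Contribution of trichome-bearing: (136 − 118.5)² / 118.5 = 2.5844

2.584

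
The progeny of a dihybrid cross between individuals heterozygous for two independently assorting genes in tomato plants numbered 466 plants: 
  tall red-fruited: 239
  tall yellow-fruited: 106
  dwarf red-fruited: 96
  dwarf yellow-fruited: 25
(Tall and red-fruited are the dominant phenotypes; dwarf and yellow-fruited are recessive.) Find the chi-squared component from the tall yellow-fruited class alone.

3.970

A dihybrid F₂ with independent assortment and complete dominance at both loci gives a 9:3:3:1 phenotypic ratio.
Expected counts for N = 466 under a 9:3:3:1 ratio (total parts = 16):
  tall red-fruited: 466 × 9/16 = 262.125
  tall yellow-fruited: 466 × 3/16 = 87.375
  dwarf red-fruited: 466 × 3/16 = 87.375
  dwarf yellow-fruited: 466 × 1/16 = 29.125
Contribution of tall yellow-fruited: (106 − 87.375)² / 87.375 = 3.9701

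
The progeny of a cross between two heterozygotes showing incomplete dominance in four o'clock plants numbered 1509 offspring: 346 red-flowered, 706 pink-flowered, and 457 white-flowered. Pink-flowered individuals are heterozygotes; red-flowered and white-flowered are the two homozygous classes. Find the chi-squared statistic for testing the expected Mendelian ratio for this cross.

With incomplete dominance, a heterozygote × heterozygote cross gives a 1:2:1 phenotypic ratio.
Under the 1:2:1 hypothesis (Σ ratio = 4, N = 1509):
  red-flowered: 1509 × 1/4 = 377.25
  pink-flowered: 1509 × 2/4 = 754.5
  white-flowered: 1509 × 1/4 = 377.25
χ² = Σ (O − E)² / E
  red-flowered: (346 − 377.25)² / 377.25 = 2.5886
  pink-flowered: (706 − 754.5)² / 754.5 = 3.1176
  white-flowered: (457 − 377.25)² / 377.25 = 16.8590
χ² = 2.5886 + 3.1176 + 16.8590 = 22.5652 ≈ 22.565

22.565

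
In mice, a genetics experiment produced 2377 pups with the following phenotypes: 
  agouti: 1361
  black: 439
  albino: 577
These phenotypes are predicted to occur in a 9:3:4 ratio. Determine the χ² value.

1.030

The 9:3:4 ratio has 16 parts, so with N = 2377 the expected counts are:
  agouti: 2377 × 9/16 = 1337.0625
  black: 2377 × 3/16 = 445.6875
  albino: 2377 × 4/16 = 594.25
χ² = Σ (O − E)² / E
  agouti: (1361 − 1337.0625)² / 1337.0625 = 0.4286
  black: (439 − 445.6875)² / 445.6875 = 0.1003
  albino: (577 − 594.25)² / 594.25 = 0.5007
χ² = 0.4286 + 0.1003 + 0.5007 = 1.0296 ≈ 1.030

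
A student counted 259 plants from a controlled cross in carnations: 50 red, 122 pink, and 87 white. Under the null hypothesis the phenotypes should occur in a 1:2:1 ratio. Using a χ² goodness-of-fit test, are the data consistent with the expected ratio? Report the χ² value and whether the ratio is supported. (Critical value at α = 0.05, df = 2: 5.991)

The 1:2:1 ratio has 4 parts, so with N = 259 the expected counts are:
  red: 259 × 1/4 = 64.75
  pink: 259 × 2/4 = 129.5
  white: 259 × 1/4 = 64.75
χ² = Σ (O − E)² / E
  red: (50 − 64.75)² / 64.75 = 3.3600
  pink: (122 − 129.5)² / 129.5 = 0.4344
  white: (87 − 64.75)² / 64.75 = 7.6458
χ² = 3.3600 + 0.4344 + 7.6458 = 11.4402 ≈ 11.440
Degrees of freedom = 3 − 1 = 2; critical value at α = 0.05 is 5.991.
Since 11.440 > 5.991, we reject the null hypothesis — the data do not fit the 1:2:1 ratio.

11.440; not consistent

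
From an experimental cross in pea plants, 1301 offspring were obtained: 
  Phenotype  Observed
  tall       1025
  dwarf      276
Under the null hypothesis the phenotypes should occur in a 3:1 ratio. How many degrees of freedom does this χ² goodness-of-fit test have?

1

A goodness-of-fit test with 2 phenotype classes has df = 2 − 1 = 1.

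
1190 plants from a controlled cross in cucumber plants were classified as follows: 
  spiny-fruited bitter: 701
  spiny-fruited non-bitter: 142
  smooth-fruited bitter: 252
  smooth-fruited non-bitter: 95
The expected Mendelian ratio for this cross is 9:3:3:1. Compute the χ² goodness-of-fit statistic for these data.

The 9:3:3:1 ratio has 16 parts, so with N = 1190 the expected counts are:
  spiny-fruited bitter: 1190 × 9/16 = 669.375
  spiny-fruited non-bitter: 1190 × 3/16 = 223.125
  smooth-fruited bitter: 1190 × 3/16 = 223.125
  smooth-fruited non-bitter: 1190 × 1/16 = 74.375
χ² = Σ (O − E)² / E
  spiny-fruited bitter: (701 − 669.375)² / 669.375 = 1.4941
  spiny-fruited non-bitter: (142 − 223.125)² / 223.125 = 29.4959
  smooth-fruited bitter: (252 − 223.125)² / 223.125 = 3.7368
  smooth-fruited non-bitter: (95 − 74.375)² / 74.375 = 5.7195
χ² = 1.4941 + 29.4959 + 3.7368 + 5.7195 = 40.4463 ≈ 40.446

40.446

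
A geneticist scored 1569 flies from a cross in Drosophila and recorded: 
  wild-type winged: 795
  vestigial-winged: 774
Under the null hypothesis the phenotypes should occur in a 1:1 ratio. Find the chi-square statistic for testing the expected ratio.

0.281

The 1:1 ratio has 2 parts, so with N = 1569 the expected counts are:
  wild-type winged: 1569 × 1/2 = 784.5
  vestigial-winged: 1569 × 1/2 = 784.5
χ² = Σ (O − E)² / E
  wild-type winged: (795 − 784.5)² / 784.5 = 0.1405
  vestigial-winged: (774 − 784.5)² / 784.5 = 0.1405
χ² = 0.1405 + 0.1405 = 0.281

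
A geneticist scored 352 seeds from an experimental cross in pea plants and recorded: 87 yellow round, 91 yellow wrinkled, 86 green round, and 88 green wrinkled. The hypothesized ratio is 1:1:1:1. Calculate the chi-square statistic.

The 1:1:1:1 ratio has 4 parts, so with N = 352 the expected counts are:
  yellow round: 352 × 1/4 = 88
  yellow wrinkled: 352 × 1/4 = 88
  green round: 352 × 1/4 = 88
  green wrinkled: 352 × 1/4 = 88
χ² = Σ (O − E)² / E
  yellow round: (87 − 88)² / 88 = 0.0114
  yellow wrinkled: (91 − 88)² / 88 = 0.1023
  green round: (86 − 88)² / 88 = 0.0455
  green wrinkled: (88 − 88)² / 88 = 0.0000
χ² = 0.0114 + 0.1023 + 0.0455 + 0.0000 = 0.1592 ≈ 0.159

0.159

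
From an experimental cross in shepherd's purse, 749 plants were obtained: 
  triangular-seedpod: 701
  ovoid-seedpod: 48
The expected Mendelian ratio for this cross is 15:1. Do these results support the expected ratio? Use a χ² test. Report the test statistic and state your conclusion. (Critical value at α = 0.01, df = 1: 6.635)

0.032; consistent

Expected counts for N = 749 under a 15:1 ratio (total parts = 16):
  triangular-seedpod: 749 × 15/16 = 702.1875
  ovoid-seedpod: 749 × 1/16 = 46.8125
χ² = Σ (O − E)² / E
  triangular-seedpod: (701 − 702.1875)² / 702.1875 = 0.0020
  ovoid-seedpod: (48 − 46.8125)² / 46.8125 = 0.0301
χ² = 0.0020 + 0.0301 = 0.0321 ≈ 0.032
Degrees of freedom = 2 − 1 = 1; critical value at α = 0.01 is 6.635.
Since 0.032 < 6.635, we fail to reject the null hypothesis — the data are consistent with the 15:1 ratio.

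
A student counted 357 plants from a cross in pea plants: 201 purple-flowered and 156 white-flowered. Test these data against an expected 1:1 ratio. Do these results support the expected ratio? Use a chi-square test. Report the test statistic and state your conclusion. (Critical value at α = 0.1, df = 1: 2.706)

5.672; not consistent

Under the 1:1 hypothesis (Σ ratio = 2, N = 357):
  purple-flowered: 357 × 1/2 = 178.5
  white-flowered: 357 × 1/2 = 178.5
χ² = Σ (O − E)² / E
  purple-flowered: (201 − 178.5)² / 178.5 = 2.8361
  white-flowered: (156 − 178.5)² / 178.5 = 2.8361
χ² = 2.8361 + 2.8361 = 5.6722 ≈ 5.672
Degrees of freedom = 2 − 1 = 1; critical value at α = 0.1 is 2.706.
Since 5.672 > 2.706, we reject the null hypothesis — the data do not fit the 1:1 ratio.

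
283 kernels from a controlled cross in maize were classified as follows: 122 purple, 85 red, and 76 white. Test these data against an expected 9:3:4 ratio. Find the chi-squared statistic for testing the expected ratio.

Under the 9:3:4 hypothesis (Σ ratio = 16, N = 283):
  purple: 283 × 9/16 = 159.1875
  red: 283 × 3/16 = 53.0625
  white: 283 × 4/16 = 70.75
χ² = Σ (O − E)² / E
  purple: (122 − 159.1875)² / 159.1875 = 8.6873
  red: (85 − 53.0625)² / 53.0625 = 19.2227
  white: (76 − 70.75)² / 70.75 = 0.3896
χ² = 8.6873 + 19.2227 + 0.3896 = 28.2996 ≈ 28.300

28.300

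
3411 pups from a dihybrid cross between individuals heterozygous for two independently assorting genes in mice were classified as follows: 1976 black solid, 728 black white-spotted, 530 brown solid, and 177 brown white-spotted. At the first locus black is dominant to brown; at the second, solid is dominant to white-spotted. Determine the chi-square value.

38.853

A dihybrid F₂ with independent assortment and complete dominance at both loci gives a 9:3:3:1 phenotypic ratio.
Expected counts for N = 3411 under a 9:3:3:1 ratio (total parts = 16):
  black solid: 3411 × 9/16 = 1918.6875
  black white-spotted: 3411 × 3/16 = 639.5625
  brown solid: 3411 × 3/16 = 639.5625
  brown white-spotted: 3411 × 1/16 = 213.1875
χ² = Σ (O − E)² / E
  black solid: (1976 − 1918.6875)² / 1918.6875 = 1.7120
  black white-spotted: (728 − 639.5625)² / 639.5625 = 12.2290
  brown solid: (530 − 639.5625)² / 639.5625 = 18.7690
  brown white-spotted: (177 − 213.1875)² / 213.1875 = 6.1426
χ² = 1.7120 + 12.2290 + 18.7690 + 6.1426 = 38.8526 ≈ 38.853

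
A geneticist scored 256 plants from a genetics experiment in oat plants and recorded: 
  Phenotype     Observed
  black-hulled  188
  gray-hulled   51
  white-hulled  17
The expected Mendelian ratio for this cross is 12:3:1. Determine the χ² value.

Expected counts for N = 256 under a 12:3:1 ratio (total parts = 16):
  black-hulled: 256 × 12/16 = 192
  gray-hulled: 256 × 3/16 = 48
  white-hulled: 256 × 1/16 = 16
χ² = Σ (O − E)² / E
  black-hulled: (188 − 192)² / 192 = 0.0833
  gray-hulled: (51 − 48)² / 48 = 0.1875
  white-hulled: (17 − 16)² / 16 = 0.0625
χ² = 0.0833 + 0.1875 + 0.0625 = 0.3333 ≈ 0.333

0.333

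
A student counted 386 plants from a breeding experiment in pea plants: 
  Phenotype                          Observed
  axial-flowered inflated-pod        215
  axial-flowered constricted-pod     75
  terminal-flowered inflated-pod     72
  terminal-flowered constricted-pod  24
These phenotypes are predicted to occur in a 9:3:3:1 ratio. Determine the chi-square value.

0.119

Expected counts for N = 386 under a 9:3:3:1 ratio (total parts = 16):
  axial-flowered inflated-pod: 386 × 9/16 = 217.125
  axial-flowered constricted-pod: 386 × 3/16 = 72.375
  terminal-flowered inflated-pod: 386 × 3/16 = 72.375
  terminal-flowered constricted-pod: 386 × 1/16 = 24.125
χ² = Σ (O − E)² / E
  axial-flowered inflated-pod: (215 − 217.125)² / 217.125 = 0.0208
  axial-flowered constricted-pod: (75 − 72.375)² / 72.375 = 0.0952
  terminal-flowered inflated-pod: (72 − 72.375)² / 72.375 = 0.0019
  terminal-flowered constricted-pod: (24 − 24.125)² / 24.125 = 0.0006
χ² = 0.0208 + 0.0952 + 0.0019 + 0.0006 = 0.1185 ≈ 0.119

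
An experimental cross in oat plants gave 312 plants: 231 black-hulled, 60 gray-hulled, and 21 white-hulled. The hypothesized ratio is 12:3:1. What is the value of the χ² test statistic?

Expected counts for N = 312 under a 12:3:1 ratio (total parts = 16):
  black-hulled: 312 × 12/16 = 234
  gray-hulled: 312 × 3/16 = 58.5
  white-hulled: 312 × 1/16 = 19.5
χ² = Σ (O − E)² / E
  black-hulled: (231 − 234)² / 234 = 0.0385
  gray-hulled: (60 − 58.5)² / 58.5 = 0.0385
  white-hulled: (21 − 19.5)² / 19.5 = 0.1154
χ² = 0.0385 + 0.0385 + 0.1154 = 0.1924 ≈ 0.192

0.192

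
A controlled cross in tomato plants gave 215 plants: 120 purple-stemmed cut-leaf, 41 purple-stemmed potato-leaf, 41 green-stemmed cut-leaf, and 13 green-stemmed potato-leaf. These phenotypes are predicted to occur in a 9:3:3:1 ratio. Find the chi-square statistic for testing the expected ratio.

Total ratio parts = 16. Expected numbers out of 215:
  purple-stemmed cut-leaf: 215 × 9/16 = 120.9375
  purple-stemmed potato-leaf: 215 × 3/16 = 40.3125
  green-stemmed cut-leaf: 215 × 3/16 = 40.3125
  green-stemmed potato-leaf: 215 × 1/16 = 13.4375
χ² = Σ (O − E)² / E
  purple-stemmed cut-leaf: (120 − 120.9375)² / 120.9375 = 0.0073
  purple-stemmed potato-leaf: (41 − 40.3125)² / 40.3125 = 0.0117
  green-stemmed cut-leaf: (41 − 40.3125)² / 40.3125 = 0.0117
  green-stemmed potato-leaf: (13 − 13.4375)² / 13.4375 = 0.0142
χ² = 0.0073 + 0.0117 + 0.0117 + 0.0142 = 0.0449 ≈ 0.045

0.045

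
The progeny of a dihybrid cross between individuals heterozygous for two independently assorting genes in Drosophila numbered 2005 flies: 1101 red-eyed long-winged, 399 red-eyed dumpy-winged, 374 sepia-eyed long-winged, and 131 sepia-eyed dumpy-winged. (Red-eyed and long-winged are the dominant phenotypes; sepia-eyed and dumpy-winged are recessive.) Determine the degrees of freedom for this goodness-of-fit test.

A dihybrid F₂ with independent assortment and complete dominance at both loci gives a 9:3:3:1 phenotypic ratio.
A goodness-of-fit test with 4 phenotype classes has df = 4 − 1 = 3.

3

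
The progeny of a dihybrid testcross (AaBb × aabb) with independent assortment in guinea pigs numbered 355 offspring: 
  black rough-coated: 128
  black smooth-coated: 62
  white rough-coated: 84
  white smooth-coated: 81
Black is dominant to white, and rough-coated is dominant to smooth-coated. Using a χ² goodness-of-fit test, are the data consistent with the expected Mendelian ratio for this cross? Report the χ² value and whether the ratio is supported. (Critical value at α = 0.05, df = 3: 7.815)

A dihybrid testcross with independent assortment gives a 1:1:1:1 ratio.
Expected counts for N = 355 under a 1:1:1:1 ratio (total parts = 4):
  black rough-coated: 355 × 1/4 = 88.75
  black smooth-coated: 355 × 1/4 = 88.75
  white rough-coated: 355 × 1/4 = 88.75
  white smooth-coated: 355 × 1/4 = 88.75
χ² = Σ (O − E)² / E
  black rough-coated: (128 − 88.75)² / 88.75 = 17.3585
  black smooth-coated: (62 − 88.75)² / 88.75 = 8.0627
  white rough-coated: (84 − 88.75)² / 88.75 = 0.2542
  white smooth-coated: (81 − 88.75)² / 88.75 = 0.6768
χ² = 17.3585 + 8.0627 + 0.2542 + 0.6768 = 26.3522 ≈ 26.352
Degrees of freedom = 4 − 1 = 3; critical value at α = 0.05 is 7.815.
Since 26.352 > 7.815, we reject the null hypothesis — the data do not fit the 1:1:1:1 ratio.

26.352; not consistent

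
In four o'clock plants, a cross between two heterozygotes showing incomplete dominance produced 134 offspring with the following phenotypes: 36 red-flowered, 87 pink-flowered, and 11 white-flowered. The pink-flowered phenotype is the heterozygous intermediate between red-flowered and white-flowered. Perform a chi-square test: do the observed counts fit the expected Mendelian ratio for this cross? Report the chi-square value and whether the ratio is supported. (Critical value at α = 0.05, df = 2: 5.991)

21.269; not consistent

With incomplete dominance, a heterozygote × heterozygote cross gives a 1:2:1 phenotypic ratio.
The 1:2:1 ratio has 4 parts, so with N = 134 the expected counts are:
  red-flowered: 134 × 1/4 = 33.5
  pink-flowered: 134 × 2/4 = 67
  white-flowered: 134 × 1/4 = 33.5
χ² = Σ (O − E)² / E
  red-flowered: (36 − 33.5)² / 33.5 = 0.1866
  pink-flowered: (87 − 67)² / 67 = 5.9701
  white-flowered: (11 − 33.5)² / 33.5 = 15.1119
χ² = 0.1866 + 5.9701 + 15.1119 = 21.2686 ≈ 21.269
Degrees of freedom = 3 − 1 = 2; critical value at α = 0.05 is 5.991.
Since 21.269 > 5.991, we reject the null hypothesis — the data do not fit the 1:2:1 ratio.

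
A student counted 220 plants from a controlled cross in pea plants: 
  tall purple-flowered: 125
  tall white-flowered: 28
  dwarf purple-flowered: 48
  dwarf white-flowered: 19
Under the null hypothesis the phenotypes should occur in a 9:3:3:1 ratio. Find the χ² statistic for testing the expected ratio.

The 9:3:3:1 ratio has 16 parts, so with N = 220 the expected counts are:
  tall purple-flowered: 220 × 9/16 = 123.75
  tall white-flowered: 220 × 3/16 = 41.25
  dwarf purple-flowered: 220 × 3/16 = 41.25
  dwarf white-flowered: 220 × 1/16 = 13.75
χ² = Σ (O − E)² / E
  tall purple-flowered: (125 − 123.75)² / 123.75 = 0.0126
  tall white-flowered: (28 − 41.25)² / 41.25 = 4.2561
  dwarf purple-flowered: (48 − 41.25)² / 41.25 = 1.1045
  dwarf white-flowered: (19 − 13.75)² / 13.75 = 2.0045
χ² = 0.0126 + 4.2561 + 1.1045 + 2.0045 = 7.3777 ≈ 7.378

7.378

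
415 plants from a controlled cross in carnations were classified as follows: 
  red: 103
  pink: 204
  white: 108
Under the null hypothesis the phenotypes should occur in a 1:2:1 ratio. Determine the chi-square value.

0.239

The 1:2:1 ratio has 4 parts, so with N = 415 the expected counts are:
  red: 415 × 1/4 = 103.75
  pink: 415 × 2/4 = 207.5
  white: 415 × 1/4 = 103.75
χ² = Σ (O − E)² / E
  red: (103 − 103.75)² / 103.75 = 0.0054
  pink: (204 − 207.5)² / 207.5 = 0.0590
  white: (108 − 103.75)² / 103.75 = 0.1741
χ² = 0.0054 + 0.0590 + 0.1741 = 0.2385 ≈ 0.239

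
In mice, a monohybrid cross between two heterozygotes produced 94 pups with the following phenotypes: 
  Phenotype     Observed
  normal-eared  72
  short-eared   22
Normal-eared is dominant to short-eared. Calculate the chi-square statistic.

For a monohybrid cross between heterozygotes with complete dominance, the expected phenotypic ratio is 3:1.
The 3:1 ratio has 4 parts, so with N = 94 the expected counts are:
  normal-eared: 94 × 3/4 = 70.5
  short-eared: 94 × 1/4 = 23.5
χ² = Σ (O − E)² / E
  normal-eared: (72 − 70.5)² / 70.5 = 0.0319
  short-eared: (22 − 23.5)² / 23.5 = 0.0957
χ² = 0.0319 + 0.0957 = 0.1276 ≈ 0.128

0.128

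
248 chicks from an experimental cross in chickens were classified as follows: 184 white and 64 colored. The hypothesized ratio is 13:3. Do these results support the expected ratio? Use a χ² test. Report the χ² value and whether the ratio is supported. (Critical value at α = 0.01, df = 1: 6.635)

Expected counts for N = 248 under a 13:3 ratio (total parts = 16):
  white: 248 × 13/16 = 201.5
  colored: 248 × 3/16 = 46.5
χ² = Σ (O − E)² / E
  white: (184 − 201.5)² / 201.5 = 1.5199
  colored: (64 − 46.5)² / 46.5 = 6.5860
χ² = 1.5199 + 6.5860 = 8.1059 ≈ 8.106
Degrees of freedom = 2 − 1 = 1; critical value at α = 0.01 is 6.635.
Since 8.106 > 6.635, we reject the null hypothesis — the data do not fit the 13:3 ratio.

8.106; not consistent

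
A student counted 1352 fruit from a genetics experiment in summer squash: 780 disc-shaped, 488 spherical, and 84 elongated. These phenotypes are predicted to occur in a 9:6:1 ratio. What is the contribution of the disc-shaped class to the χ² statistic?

0.500

Under the 9:6:1 hypothesis (Σ ratio = 16, N = 1352):
  disc-shaped: 1352 × 9/16 = 760.5
  spherical: 1352 × 6/16 = 507
  elongated: 1352 × 1/16 = 84.5
Contribution of disc-shaped: (780 − 760.5)² / 760.5 = 0.5000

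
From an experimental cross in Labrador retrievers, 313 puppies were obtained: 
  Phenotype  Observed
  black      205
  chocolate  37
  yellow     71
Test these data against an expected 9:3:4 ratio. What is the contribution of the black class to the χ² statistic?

Expected counts for N = 313 under a 9:3:4 ratio (total parts = 16):
  black: 313 × 9/16 = 176.0625
  chocolate: 313 × 3/16 = 58.6875
  yellow: 313 × 4/16 = 78.25
Contribution of black: (205 − 176.0625)² / 176.0625 = 4.7561

4.756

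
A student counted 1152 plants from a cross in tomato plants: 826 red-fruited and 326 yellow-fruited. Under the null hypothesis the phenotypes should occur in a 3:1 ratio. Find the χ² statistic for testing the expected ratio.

6.685

The 3:1 ratio has 4 parts, so with N = 1152 the expected counts are:
  red-fruited: 1152 × 3/4 = 864
  yellow-fruited: 1152 × 1/4 = 288
χ² = Σ (O − E)² / E
  red-fruited: (826 − 864)² / 864 = 1.6713
  yellow-fruited: (326 − 288)² / 288 = 5.0139
χ² = 1.6713 + 5.0139 = 6.6852 ≈ 6.685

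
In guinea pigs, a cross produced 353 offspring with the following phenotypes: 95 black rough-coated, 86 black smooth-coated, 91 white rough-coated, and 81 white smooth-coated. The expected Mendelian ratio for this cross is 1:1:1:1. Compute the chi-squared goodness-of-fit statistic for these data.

The 1:1:1:1 ratio has 4 parts, so with N = 353 the expected counts are:
  black rough-coated: 353 × 1/4 = 88.25
  black smooth-coated: 353 × 1/4 = 88.25
  white rough-coated: 353 × 1/4 = 88.25
  white smooth-coated: 353 × 1/4 = 88.25
χ² = Σ (O − E)² / E
  black rough-coated: (95 − 88.25)² / 88.25 = 0.5163
  black smooth-coated: (86 − 88.25)² / 88.25 = 0.0574
  white rough-coated: (91 − 88.25)² / 88.25 = 0.0857
  white smooth-coated: (81 − 88.25)² / 88.25 = 0.5956
χ² = 0.5163 + 0.0574 + 0.0857 + 0.5956 = 1.255

1.255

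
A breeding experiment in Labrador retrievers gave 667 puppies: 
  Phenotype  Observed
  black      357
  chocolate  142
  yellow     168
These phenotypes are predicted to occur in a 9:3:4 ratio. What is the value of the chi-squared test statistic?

3.185

Expected counts for N = 667 under a 9:3:4 ratio (total parts = 16):
  black: 667 × 9/16 = 375.1875
  chocolate: 667 × 3/16 = 125.0625
  yellow: 667 × 4/16 = 166.75
χ² = Σ (O − E)² / E
  black: (357 − 375.1875)² / 375.1875 = 0.8817
  chocolate: (142 − 125.0625)² / 125.0625 = 2.2939
  yellow: (168 − 166.75)² / 166.75 = 0.0094
χ² = 0.8817 + 2.2939 + 0.0094 = 3.185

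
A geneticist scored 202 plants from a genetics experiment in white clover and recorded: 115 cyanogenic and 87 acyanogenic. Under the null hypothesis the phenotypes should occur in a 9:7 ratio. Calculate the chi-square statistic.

0.038

Total ratio parts = 16. Expected numbers out of 202:
  cyanogenic: 202 × 9/16 = 113.625
  acyanogenic: 202 × 7/16 = 88.375
χ² = Σ (O − E)² / E
  cyanogenic: (115 − 113.625)² / 113.625 = 0.0166
  acyanogenic: (87 − 88.375)² / 88.375 = 0.0214
χ² = 0.0166 + 0.0214 = 0.038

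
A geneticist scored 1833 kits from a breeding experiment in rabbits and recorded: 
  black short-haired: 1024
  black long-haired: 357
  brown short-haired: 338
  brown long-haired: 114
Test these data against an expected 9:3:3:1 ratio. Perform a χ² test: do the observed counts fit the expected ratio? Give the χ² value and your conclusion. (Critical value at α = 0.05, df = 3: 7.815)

0.661; consistent

Under the 9:3:3:1 hypothesis (Σ ratio = 16, N = 1833):
  black short-haired: 1833 × 9/16 = 1031.0625
  black long-haired: 1833 × 3/16 = 343.6875
  brown short-haired: 1833 × 3/16 = 343.6875
  brown long-haired: 1833 × 1/16 = 114.5625
χ² = Σ (O − E)² / E
  black short-haired: (1024 − 1031.0625)² / 1031.0625 = 0.0484
  black long-haired: (357 − 343.6875)² / 343.6875 = 0.5157
  brown short-haired: (338 − 343.6875)² / 343.6875 = 0.0941
  brown long-haired: (114 − 114.5625)² / 114.5625 = 0.0028
χ² = 0.0484 + 0.5157 + 0.0941 + 0.0028 = 0.661
Degrees of freedom = 4 − 1 = 3; critical value at α = 0.05 is 7.815.
Since 0.661 < 7.815, we fail to reject the null hypothesis — the data are consistent with the 9:3:3:1 ratio.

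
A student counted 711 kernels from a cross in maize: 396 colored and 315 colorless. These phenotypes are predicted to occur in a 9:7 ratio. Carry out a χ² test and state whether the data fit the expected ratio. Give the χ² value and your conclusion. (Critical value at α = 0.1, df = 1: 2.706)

0.089; consistent

Total ratio parts = 16. Expected numbers out of 711:
  colored: 711 × 9/16 = 399.9375
  colorless: 711 × 7/16 = 311.0625
χ² = Σ (O − E)² / E
  colored: (396 − 399.9375)² / 399.9375 = 0.0388
  colorless: (315 − 311.0625)² / 311.0625 = 0.0498
χ² = 0.0388 + 0.0498 = 0.0886 ≈ 0.089
Degrees of freedom = 2 − 1 = 1; critical value at α = 0.1 is 2.706.
Since 0.089 < 2.706, we fail to reject the null hypothesis — the data are consistent with the 9:7 ratio.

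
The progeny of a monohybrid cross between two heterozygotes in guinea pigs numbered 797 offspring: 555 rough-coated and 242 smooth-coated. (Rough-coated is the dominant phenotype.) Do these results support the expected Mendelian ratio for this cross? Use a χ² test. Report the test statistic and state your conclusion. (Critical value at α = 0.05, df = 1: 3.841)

For a monohybrid cross between heterozygotes with complete dominance, the expected phenotypic ratio is 3:1.
Total ratio parts = 4. Expected numbers out of 797:
  rough-coated: 797 × 3/4 = 597.75
  smooth-coated: 797 × 1/4 = 199.25
χ² = Σ (O − E)² / E
  rough-coated: (555 − 597.75)² / 597.75 = 3.0574
  smooth-coated: (242 − 199.25)² / 199.25 = 9.1722
χ² = 3.0574 + 9.1722 = 12.2296 ≈ 12.230
Degrees of freedom = 2 − 1 = 1; critical value at α = 0.05 is 3.841.
Since 12.230 > 3.841, we reject the null hypothesis — the data do not fit the 3:1 ratio.

12.230; not consistent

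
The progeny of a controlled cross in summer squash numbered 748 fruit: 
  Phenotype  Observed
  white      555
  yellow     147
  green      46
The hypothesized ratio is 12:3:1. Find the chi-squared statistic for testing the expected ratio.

0.401

The 12:3:1 ratio has 16 parts, so with N = 748 the expected counts are:
  white: 748 × 12/16 = 561
  yellow: 748 × 3/16 = 140.25
  green: 748 × 1/16 = 46.75
χ² = Σ (O − E)² / E
  white: (555 − 561)² / 561 = 0.0642
  yellow: (147 − 140.25)² / 140.25 = 0.3249
  green: (46 − 46.75)² / 46.75 = 0.0120
χ² = 0.0642 + 0.3249 + 0.0120 = 0.4011 ≈ 0.401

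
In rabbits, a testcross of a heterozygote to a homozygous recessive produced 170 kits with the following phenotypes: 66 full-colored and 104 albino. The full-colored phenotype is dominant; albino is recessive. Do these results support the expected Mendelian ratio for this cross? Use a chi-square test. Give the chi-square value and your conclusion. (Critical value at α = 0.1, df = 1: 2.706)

8.494; not consistent

A testcross of a heterozygote (Aa × aa) gives a 1:1 phenotypic ratio.
Under the 1:1 hypothesis (Σ ratio = 2, N = 170):
  full-colored: 170 × 1/2 = 85
  albino: 170 × 1/2 = 85
χ² = Σ (O − E)² / E
  full-colored: (66 − 85)² / 85 = 4.2471
  albino: (104 − 85)² / 85 = 4.2471
χ² = 4.2471 + 4.2471 = 8.4942 ≈ 8.494
Degrees of freedom = 2 − 1 = 1; critical value at α = 0.1 is 2.706.
Since 8.494 > 2.706, we reject the null hypothesis — the data do not fit the 1:1 ratio.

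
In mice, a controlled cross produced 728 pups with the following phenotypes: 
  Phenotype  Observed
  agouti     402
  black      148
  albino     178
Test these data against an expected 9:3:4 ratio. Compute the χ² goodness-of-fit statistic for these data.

Expected counts for N = 728 under a 9:3:4 ratio (total parts = 16):
  agouti: 728 × 9/16 = 409.5
  black: 728 × 3/16 = 136.5
  albino: 728 × 4/16 = 182
χ² = Σ (O − E)² / E
  agouti: (402 − 409.5)² / 409.5 = 0.1374
  black: (148 − 136.5)² / 136.5 = 0.9689
  albino: (178 − 182)² / 182 = 0.0879
χ² = 0.1374 + 0.9689 + 0.0879 = 1.1942 ≈ 1.194

1.194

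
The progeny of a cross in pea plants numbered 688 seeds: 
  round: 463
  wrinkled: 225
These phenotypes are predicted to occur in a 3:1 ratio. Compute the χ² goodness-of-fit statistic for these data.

Expected counts for N = 688 under a 3:1 ratio (total parts = 4):
  round: 688 × 3/4 = 516
  wrinkled: 688 × 1/4 = 172
χ² = Σ (O − E)² / E
  round: (463 − 516)² / 516 = 5.4438
  wrinkled: (225 − 172)² / 172 = 16.3314
χ² = 5.4438 + 16.3314 = 21.7752 ≈ 21.775

21.775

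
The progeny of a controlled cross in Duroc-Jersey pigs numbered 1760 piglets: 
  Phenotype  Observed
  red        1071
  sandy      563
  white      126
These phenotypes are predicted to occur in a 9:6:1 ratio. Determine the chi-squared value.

23.211

Total ratio parts = 16. Expected numbers out of 1760:
  red: 1760 × 9/16 = 990
  sandy: 1760 × 6/16 = 660
  white: 1760 × 1/16 = 110
χ² = Σ (O − E)² / E
  red: (1071 − 990)² / 990 = 6.6273
  sandy: (563 − 660)² / 660 = 14.2561
  white: (126 − 110)² / 110 = 2.3273
χ² = 6.6273 + 14.2561 + 2.3273 = 23.2107 ≈ 23.211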